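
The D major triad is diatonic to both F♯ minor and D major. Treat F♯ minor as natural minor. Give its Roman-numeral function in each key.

The scale of F♯ minor (natural minor) is F♯ G♯ A B C♯ D E; D is degree 6, and the triad built there (D-F♯-A) is major, so it is VI.
The scale of D major is D E F♯ G A B C♯; D is degree 1, and the triad built there (D-F♯-A) is major, so it is I.

VI in F♯ minor; I in D major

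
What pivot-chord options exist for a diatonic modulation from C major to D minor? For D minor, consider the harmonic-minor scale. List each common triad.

Triads in C major: C (I), Dm (ii), Em (iii), F (IV), G (V), Am (vi), Bdim (vii°).
Triads in D minor (harmonic minor): Dm (i), Edim (ii°), Faug (III+), Gm (iv), A (V), B♭ (VI), C♯dim (vii°).
Shared triads with their functions: Dm (ii in C major, i in D minor).

Dm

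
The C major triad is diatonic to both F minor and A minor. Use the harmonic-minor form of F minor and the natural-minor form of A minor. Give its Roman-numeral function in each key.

V in F minor; III in A minor

The scale of F minor (harmonic minor) is F G Ab Bb C Db E; C is degree 5, and the triad built there (C-E-G) is major, so it is V.
The scale of A minor (natural minor) is A B C D E F G; C is degree 3, and the triad built there (C-E-G) is major, so it is III.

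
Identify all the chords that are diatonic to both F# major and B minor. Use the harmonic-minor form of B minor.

F#

Triads in F# major: F# (I), G#m (ii), A#m (iii), B (IV), C# (V), D#m (vi), E#dim (vii°).
Triads in B minor (harmonic minor): Bm (i), C#dim (ii°), Daug (III+), Em (iv), F# (V), G (VI), A#dim (vii°).
Shared triads with their functions: F# (I in F# major, V in B minor).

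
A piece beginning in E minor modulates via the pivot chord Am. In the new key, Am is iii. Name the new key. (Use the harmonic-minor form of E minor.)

F major

The numeral iii denotes a minor triad on scale degree 3. With A on degree 3, the tonic of the new key is F.
Degree 3 carries a minor triad in major keys, so the destination is F major.
Check: the diatonic triads of F major are F (I), Gm (ii), Am (iii), Bb (IV), C (V), Dm (vi), Edim (vii°) — Am is indeed iii.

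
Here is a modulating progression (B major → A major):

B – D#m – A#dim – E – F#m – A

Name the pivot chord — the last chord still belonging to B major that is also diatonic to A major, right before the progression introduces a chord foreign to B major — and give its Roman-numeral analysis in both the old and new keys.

E — IV in B major, V in A major

Chords diatonic to B major: B, C#m, D#m, E, F#, G#m, A#dim.
Reading the progression, the first chord not in that set is F#m, so the modulation leaves B major there.
The chord immediately before F#m is E, which is diatonic to both keys: IV in B major and V in A major.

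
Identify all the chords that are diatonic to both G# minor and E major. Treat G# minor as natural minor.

Triads in G# minor (natural minor): G# minor (i), A# diminished (ii°), B major (III), C# minor (iv), D# minor (v), E major (VI), F# major (VII).
Triads in E major: E major (I), F# minor (ii), G# minor (iii), A major (IV), B major (V), C# minor (vi), D# diminished (vii°).
Shared triads with their functions: G# minor (i in G# minor, iii in E major); B major (III in G# minor, V in E major); C# minor (iv in G# minor, vi in E major); E major (VI in G# minor, I in E major).

G#m, B, C#m, E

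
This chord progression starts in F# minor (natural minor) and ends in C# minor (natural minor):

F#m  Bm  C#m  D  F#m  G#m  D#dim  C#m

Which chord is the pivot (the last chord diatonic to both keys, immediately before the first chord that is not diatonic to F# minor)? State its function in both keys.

F#m — i in F# minor, iv in C# minor

Chords diatonic to F# minor: F#m, G#dim, A, Bm, C#m, D, E.
Reading the progression, the first chord not in that set is G#m, so the modulation leaves F# minor there.
The chord immediately before G#m is F#m, which is diatonic to both keys: i in F# minor and iv in C# minor.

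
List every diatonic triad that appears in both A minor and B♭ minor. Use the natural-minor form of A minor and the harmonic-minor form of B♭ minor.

Triads in A minor (natural minor): Am (i), Bdim (ii°), C (III), Dm (iv), Em (v), F (VI), G (VII).
Triads in B♭ minor (harmonic minor): B♭m (i), Cdim (ii°), D♭aug (III+), E♭m (iv), F (V), G♭ (VI), Adim (vii°).
Shared triads with their functions: F (VI in A minor, V in B♭ minor).

F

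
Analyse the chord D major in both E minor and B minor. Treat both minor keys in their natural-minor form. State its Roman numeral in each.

VII in E minor; III in B minor

The scale of E minor (natural minor) is E F# G A B C D; D is degree 7, and the triad built there (D-F#-A) is major, so it is VII.
The scale of B minor (natural minor) is B C# D E F# G A; D is degree 3, and the triad built there (D-F#-A) is major, so it is III.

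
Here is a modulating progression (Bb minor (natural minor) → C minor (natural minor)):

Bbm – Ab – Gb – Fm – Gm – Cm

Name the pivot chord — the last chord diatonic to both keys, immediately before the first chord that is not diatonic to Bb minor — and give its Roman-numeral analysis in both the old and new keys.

Chords diatonic to Bb minor: Bbm, Cdim, Db, Ebm, Fm, Gb, Ab.
Reading the progression, the first chord not in that set is Gm, so the modulation leaves Bb minor there.
The chord immediately before Gm is Fm, which is diatonic to both keys: v in Bb minor and iv in C minor.

Fm — v in Bb minor, iv in C minor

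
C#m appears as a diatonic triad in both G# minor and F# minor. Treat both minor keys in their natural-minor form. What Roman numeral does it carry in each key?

iv in G# minor; v in F# minor

The scale of G# minor (natural minor) is G# A# B C# D# E F#; C# is degree 4, and the triad built there (C#-E-G#) is minor, so it is iv.
The scale of F# minor (natural minor) is F# G# A B C# D E; C# is degree 5, and the triad built there (C#-E-G#) is minor, so it is v.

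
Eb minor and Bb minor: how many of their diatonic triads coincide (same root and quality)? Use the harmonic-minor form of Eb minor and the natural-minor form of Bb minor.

Diatonic triads of Eb minor (harmonic minor): Ebm (i), Fdim (ii°), Gbaug (III+), Abm (iv), Bb (V), Cb (VI), Ddim (vii°).
Diatonic triads of Bb minor (natural minor): Bbm (i), Cdim (ii°), Db (III), Ebm (iv), Fm (v), Gb (VI), Ab (VII).
Matching root and quality in both lists: Ebm.
That gives 1 common triad.

1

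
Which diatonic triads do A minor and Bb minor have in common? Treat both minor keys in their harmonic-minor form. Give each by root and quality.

Triads in A minor (harmonic minor): Am (i), Bdim (ii°), Caug (III+), Dm (iv), E (V), F (VI), G#dim (vii°).
Triads in Bb minor (harmonic minor): Bbm (i), Cdim (ii°), Dbaug (III+), Ebm (iv), F (V), Gb (VI), Adim (vii°).
Shared triads with their functions: F (VI in A minor, V in Bb minor).

F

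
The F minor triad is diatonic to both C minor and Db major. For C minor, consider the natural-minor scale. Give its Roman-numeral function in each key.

iv in C minor; iii in Db major

The scale of C minor (natural minor) is C D Eb F G Ab Bb; F is degree 4, and the triad built there (F-Ab-C) is minor, so it is iv.
The scale of Db major is Db Eb F Gb Ab Bb C; F is degree 3, and the triad built there (F-Ab-C) is minor, so it is iii.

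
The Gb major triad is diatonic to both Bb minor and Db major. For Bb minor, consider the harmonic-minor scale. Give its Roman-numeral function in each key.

VI in Bb minor; IV in Db major

The scale of Bb minor (harmonic minor) is Bb C Db Eb F Gb A; Gb is degree 6, and the triad built there (Gb-Bb-Db) is major, so it is VI.
The scale of Db major is Db Eb F Gb Ab Bb C; Gb is degree 4, and the triad built there (Gb-Bb-Db) is major, so it is IV.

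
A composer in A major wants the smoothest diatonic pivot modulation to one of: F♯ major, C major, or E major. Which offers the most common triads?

Triads of A major: A (I), Bm (ii), C♯m (iii), D (IV), E (V), F♯m (vi), G♯dim (vii°).
F♯ major shares 0: none.
C major shares 0: none.
E major shares 4: A, C♯m, E, F♯m.
The most common triads (4) are shared with E major.

E major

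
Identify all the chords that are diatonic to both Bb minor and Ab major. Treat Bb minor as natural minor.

Triads in Bb minor (natural minor): Bbm (i), Cdim (ii°), Db (III), Ebm (iv), Fm (v), Gb (VI), Ab (VII).
Triads in Ab major: Ab (I), Bbm (ii), Cm (iii), Db (IV), Eb (V), Fm (vi), Gdim (vii°).
Shared triads with their functions: Bbm (i in Bb minor, ii in Ab major); Db (III in Bb minor, IV in Ab major); Fm (v in Bb minor, vi in Ab major); Ab (VII in Bb minor, I in Ab major).

Bbm, Db, Fm, Ab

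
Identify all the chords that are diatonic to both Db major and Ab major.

Db, Fm, Ab, Bbm

Triads in Db major: Db (I), Ebm (ii), Fm (iii), Gb (IV), Ab (V), Bbm (vi), Cdim (vii°).
Triads in Ab major: Ab (I), Bbm (ii), Cm (iii), Db (IV), Eb (V), Fm (vi), Gdim (vii°).
Shared triads with their functions: Db (I in Db major, IV in Ab major); Fm (iii in Db major, vi in Ab major); Ab (V in Db major, I in Ab major); Bbm (vi in Db major, ii in Ab major).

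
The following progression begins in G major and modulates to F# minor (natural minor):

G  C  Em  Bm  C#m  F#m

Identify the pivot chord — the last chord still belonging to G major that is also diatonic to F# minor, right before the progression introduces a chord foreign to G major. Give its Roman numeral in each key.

Bm — iii in G major, iv in F# minor

Chords diatonic to G major: G, Am, Bm, C, D, Em, F#dim.
Reading the progression, the first chord not in that set is C#m, so the modulation leaves G major there.
The chord immediately before C#m is Bm, which is diatonic to both keys: iii in G major and iv in F# minor.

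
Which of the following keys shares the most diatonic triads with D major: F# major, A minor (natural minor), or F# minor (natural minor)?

Triads of D major: D major (I), E minor (ii), F# minor (iii), G major (IV), A major (V), B minor (vi), C# diminished (vii°).
F# major shares 0: none.
A minor (natural minor) shares 2: Em, G.
F# minor (natural minor) shares 4: D, F#m, A, Bm.
The most common triads (4) are shared with F# minor.

F# minor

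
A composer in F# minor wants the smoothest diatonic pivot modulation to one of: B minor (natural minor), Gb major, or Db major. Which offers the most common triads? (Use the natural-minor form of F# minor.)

B minor

Triads of F# minor (natural minor): F# minor (i), G# diminished (ii°), A major (III), B minor (iv), C# minor (v), D major (VI), E major (VII).
B minor (natural minor) shares 4: F#m, A, Bm, D.
Gb major shares 0: none.
Db major shares 0: none.
The most common triads (4) are shared with B minor.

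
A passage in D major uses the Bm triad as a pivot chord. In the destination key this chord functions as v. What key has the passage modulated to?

E minor

The numeral v denotes a minor triad on scale degree 5. With B on degree 5, the tonic of the new key is E.
Degree 5 carries a minor triad in natural-minor keys, so the destination is E minor.
Check: the diatonic triads of E minor (natural minor) are Em (i), F#dim (ii°), G (III), Am (iv), Bm (v), C (VI), D (VII) — Bm is indeed v.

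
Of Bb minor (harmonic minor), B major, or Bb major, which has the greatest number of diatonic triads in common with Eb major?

Bb major

Triads of Eb major: Eb (I), Fm (ii), Gm (iii), Ab (IV), Bb (V), Cm (vi), Ddim (vii°).
Bb minor (harmonic minor) shares 0: none.
B major shares 0: none.
Bb major shares 4: Eb, Gm, Bb, Cm.
The most common triads (4) are shared with Bb major.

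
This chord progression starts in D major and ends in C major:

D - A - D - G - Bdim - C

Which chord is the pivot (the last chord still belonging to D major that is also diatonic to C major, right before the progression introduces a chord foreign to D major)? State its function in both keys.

Chords diatonic to D major: D, Em, F#m, G, A, Bm, C#dim.
Reading the progression, the first chord not in that set is Bdim, so the modulation leaves D major there.
The chord immediately before Bdim is G, which is diatonic to both keys: IV in D major and V in C major.

G — IV in D major, V in C major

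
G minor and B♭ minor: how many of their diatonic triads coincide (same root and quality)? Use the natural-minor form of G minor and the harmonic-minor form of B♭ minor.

Diatonic triads of G minor (natural minor): Gm (i), Adim (ii°), B♭ (III), Cm (iv), Dm (v), E♭ (VI), F (VII).
Diatonic triads of B♭ minor (harmonic minor): B♭m (i), Cdim (ii°), D♭aug (III+), E♭m (iv), F (V), G♭ (VI), Adim (vii°).
Matching root and quality in both lists: Adim, F.
That gives 2 common triads.

2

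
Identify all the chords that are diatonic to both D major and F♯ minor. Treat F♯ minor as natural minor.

Triads in D major: D major (I), E minor (ii), F♯ minor (iii), G major (IV), A major (V), B minor (vi), C♯ diminished (vii°).
Triads in F♯ minor (natural minor): F♯ minor (i), G♯ diminished (ii°), A major (III), B minor (iv), C♯ minor (v), D major (VI), E major (VII).
Shared triads with their functions: D major (I in D major, VI in F♯ minor); F♯ minor (iii in D major, i in F♯ minor); A major (V in D major, III in F♯ minor); B minor (vi in D major, iv in F♯ minor).

D, F♯m, A, Bm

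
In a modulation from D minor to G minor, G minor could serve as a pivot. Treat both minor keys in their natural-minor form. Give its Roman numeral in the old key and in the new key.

iv in D minor; i in G minor

The scale of D minor (natural minor) is D E F G A Bb C; G is degree 4, and the triad built there (G-Bb-D) is minor, so it is iv.
The scale of G minor (natural minor) is G A Bb C D Eb F; G is degree 1, and the triad built there (G-Bb-D) is minor, so it is i.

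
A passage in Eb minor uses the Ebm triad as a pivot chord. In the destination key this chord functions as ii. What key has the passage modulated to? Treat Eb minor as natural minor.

Db major

The numeral ii denotes a minor triad on scale degree 2. With Eb on degree 2, the tonic of the new key is Db.
Degree 2 carries a minor triad in major keys, so the destination is Db major.
Check: the diatonic triads of Db major are Db (I), Ebm (ii), Fm (iii), Gb (IV), Ab (V), Bbm (vi), Cdim (vii°) — Ebm is indeed ii.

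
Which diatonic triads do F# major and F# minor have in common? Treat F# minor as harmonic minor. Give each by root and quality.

Triads in F# major: F# major (I), G# minor (ii), A# minor (iii), B major (IV), C# major (V), D# minor (vi), E# diminished (vii°).
Triads in F# minor (harmonic minor): F# minor (i), G# diminished (ii°), A augmented (III+), B minor (iv), C# major (V), D major (VI), E# diminished (vii°).
Shared triads with their functions: C# major (V in F# major, V in F# minor); E# diminished (vii° in F# major, vii° in F# minor).

C#, E#dim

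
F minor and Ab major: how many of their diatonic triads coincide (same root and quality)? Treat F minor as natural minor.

7

Diatonic triads of F minor (natural minor): Fm (i), Gdim (ii°), Ab (III), Bbm (iv), Cm (v), Db (VI), Eb (VII).
Diatonic triads of Ab major: Ab (I), Bbm (ii), Cm (iii), Db (IV), Eb (V), Fm (vi), Gdim (vii°).
Matching root and quality in both lists: Fm, Gdim, Ab, Bbm, Cm, Db, Eb.
That gives 7 common triads.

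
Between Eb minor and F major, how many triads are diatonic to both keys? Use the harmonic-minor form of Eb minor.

Diatonic triads of Eb minor (harmonic minor): Ebm (i), Fdim (ii°), Gbaug (III+), Abm (iv), Bb (V), Cb (VI), Ddim (vii°).
Diatonic triads of F major: F (I), Gm (ii), Am (iii), Bb (IV), C (V), Dm (vi), Edim (vii°).
Matching root and quality in both lists: Bb.
That gives 1 common triad.

1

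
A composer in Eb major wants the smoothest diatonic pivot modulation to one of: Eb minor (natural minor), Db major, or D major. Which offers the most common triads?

Db major

Triads of Eb major: Eb (I), Fm (ii), Gm (iii), Ab (IV), Bb (V), Cm (vi), Ddim (vii°).
Eb minor (natural minor) shares 0: none.
Db major shares 2: Fm, Ab.
D major shares 0: none.
The most common triads (2) are shared with Db major.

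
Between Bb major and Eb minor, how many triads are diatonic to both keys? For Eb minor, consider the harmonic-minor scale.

1

Diatonic triads of Bb major: Bb (I), Cm (ii), Dm (iii), Eb (IV), F (V), Gm (vi), Adim (vii°).
Diatonic triads of Eb minor (harmonic minor): Ebm (i), Fdim (ii°), Gbaug (III+), Abm (iv), Bb (V), Cb (VI), Ddim (vii°).
Matching root and quality in both lists: Bb.
That gives 1 common triad.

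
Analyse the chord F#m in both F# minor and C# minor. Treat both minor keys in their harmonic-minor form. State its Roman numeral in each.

The scale of F# minor (harmonic minor) is F# G# A B C# D E#; F# is degree 1, and the triad built there (F#-A-C#) is minor, so it is i.
The scale of C# minor (harmonic minor) is C# D# E F# G# A B#; F# is degree 4, and the triad built there (F#-A-C#) is minor, so it is iv.

i in F# minor; iv in C# minor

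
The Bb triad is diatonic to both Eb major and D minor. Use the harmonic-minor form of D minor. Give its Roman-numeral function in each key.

V in Eb major; VI in D minor

The scale of Eb major is Eb F G Ab Bb C D; Bb is degree 5, and the triad built there (Bb-D-F) is major, so it is V.
The scale of D minor (harmonic minor) is D E F G A Bb C#; Bb is degree 6, and the triad built there (Bb-D-F) is major, so it is VI.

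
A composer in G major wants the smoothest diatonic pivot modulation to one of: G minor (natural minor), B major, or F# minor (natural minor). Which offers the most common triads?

Triads of G major: G (I), Am (ii), Bm (iii), C (IV), D (V), Em (vi), F#dim (vii°).
G minor (natural minor) shares 0: none.
B major shares 0: none.
F# minor (natural minor) shares 2: Bm, D.
The most common triads (2) are shared with F# minor.

F# minor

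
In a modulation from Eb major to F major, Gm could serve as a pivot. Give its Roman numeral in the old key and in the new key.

The scale of Eb major is Eb F G Ab Bb C D; G is degree 3, and the triad built there (G-Bb-D) is minor, so it is iii.
The scale of F major is F G A Bb C D E; G is degree 2, and the triad built there (G-Bb-D) is minor, so it is ii.

iii in Eb major; ii in F major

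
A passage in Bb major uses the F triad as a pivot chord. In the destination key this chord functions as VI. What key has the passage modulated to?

The numeral VI denotes a major triad on scale degree 6. With F on degree 6, the tonic of the new key is A.
Degree 6 carries a major triad in minor keys, so the destination is A minor.
Check: the diatonic triads of A minor (natural minor) are Am (i), Bdim (ii°), C (III), Dm (iv), Em (v), F (VI), G (VII) — F is indeed VI.

A minor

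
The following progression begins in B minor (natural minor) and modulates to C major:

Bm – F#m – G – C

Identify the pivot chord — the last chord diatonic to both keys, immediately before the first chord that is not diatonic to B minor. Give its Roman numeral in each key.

Chords diatonic to B minor: Bm, C#dim, D, Em, F#m, G, A.
Reading the progression, the first chord not in that set is C, so the modulation leaves B minor there.
The chord immediately before C is G, which is diatonic to both keys: VI in B minor and V in C major.

G — VI in B minor, V in C major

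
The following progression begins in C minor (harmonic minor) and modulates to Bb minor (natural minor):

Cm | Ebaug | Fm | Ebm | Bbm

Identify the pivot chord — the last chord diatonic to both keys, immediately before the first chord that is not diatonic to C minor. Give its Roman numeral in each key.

Fm — iv in C minor, v in Bb minor

Chords diatonic to C minor: Cm, Ddim, Ebaug, Fm, G, Ab, Bdim.
Reading the progression, the first chord not in that set is Ebm, so the modulation leaves C minor there.
The chord immediately before Ebm is Fm, which is diatonic to both keys: iv in C minor and v in Bb minor.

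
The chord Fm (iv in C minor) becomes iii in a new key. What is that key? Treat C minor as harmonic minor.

The numeral iii denotes a minor triad on scale degree 3. With F on degree 3, the tonic of the new key is D♭.
Degree 3 carries a minor triad in major keys, so the destination is D♭ major.
Check: the diatonic triads of D♭ major are D♭ (I), E♭m (ii), Fm (iii), G♭ (IV), A♭ (V), B♭m (vi), Cdim (vii°) — Fm is indeed iii.

D♭ major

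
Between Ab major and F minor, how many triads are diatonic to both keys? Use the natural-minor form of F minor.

Diatonic triads of Ab major: Ab (I), Bbm (ii), Cm (iii), Db (IV), Eb (V), Fm (vi), Gdim (vii°).
Diatonic triads of F minor (natural minor): Fm (i), Gdim (ii°), Ab (III), Bbm (iv), Cm (v), Db (VI), Eb (VII).
Matching root and quality in both lists: Ab, Bbm, Cm, Db, Eb, Fm, Gdim.
That gives 7 common triads.

7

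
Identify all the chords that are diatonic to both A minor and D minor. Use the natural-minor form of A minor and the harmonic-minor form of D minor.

Triads in A minor (natural minor): A minor (i), B diminished (ii°), C major (III), D minor (iv), E minor (v), F major (VI), G major (VII).
Triads in D minor (harmonic minor): D minor (i), E diminished (ii°), F augmented (III+), G minor (iv), A major (V), Bb major (VI), C# diminished (vii°).
Shared triads with their functions: D minor (iv in A minor, i in D minor).

Dm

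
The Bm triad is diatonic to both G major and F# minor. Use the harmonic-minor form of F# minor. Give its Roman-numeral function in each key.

The scale of G major is G A B C D E F#; B is degree 3, and the triad built there (B-D-F#) is minor, so it is iii.
The scale of F# minor (harmonic minor) is F# G# A B C# D E#; B is degree 4, and the triad built there (B-D-F#) is minor, so it is iv.

iii in G major; iv in F# minor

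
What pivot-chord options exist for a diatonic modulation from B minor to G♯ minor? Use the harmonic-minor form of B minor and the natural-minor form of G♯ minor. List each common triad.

Triads in B minor (harmonic minor): B minor (i), C♯ diminished (ii°), D augmented (III+), E minor (iv), F♯ major (V), G major (VI), A♯ diminished (vii°).
Triads in G♯ minor (natural minor): G♯ minor (i), A♯ diminished (ii°), B major (III), C♯ minor (iv), D♯ minor (v), E major (VI), F♯ major (VII).
Shared triads with their functions: F♯ major (V in B minor, VII in G♯ minor); A♯ diminished (vii° in B minor, ii° in G♯ minor).

F♯, A♯dim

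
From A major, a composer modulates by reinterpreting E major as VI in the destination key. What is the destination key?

The numeral VI denotes a major triad on scale degree 6. With E on degree 6, the tonic of the new key is G#.
Degree 6 carries a major triad in minor keys, so the destination is G# minor.
Check: the diatonic triads of G# minor (natural minor) are G#m (i), A#dim (ii°), B (III), C#m (iv), D#m (v), E (VI), F# (VII) — E major is indeed VI.

G# minor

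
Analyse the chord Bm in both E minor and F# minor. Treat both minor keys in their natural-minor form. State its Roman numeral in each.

v in E minor; iv in F# minor

The scale of E minor (natural minor) is E F# G A B C D; B is degree 5, and the triad built there (B-D-F#) is minor, so it is v.
The scale of F# minor (natural minor) is F# G# A B C# D E; B is degree 4, and the triad built there (B-D-F#) is minor, so it is iv.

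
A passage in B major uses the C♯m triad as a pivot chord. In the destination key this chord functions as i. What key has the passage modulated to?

C♯ minor

The numeral i denotes a minor triad on scale degree 1. With C♯ on degree 1, the tonic of the new key is C♯.
Degree 1 carries a minor triad in minor keys, so the destination is C♯ minor.
Check: the diatonic triads of C♯ minor (natural minor) are C♯m (i), D♯dim (ii°), E (III), F♯m (iv), G♯m (v), A (VI), B (VII) — C♯m is indeed i.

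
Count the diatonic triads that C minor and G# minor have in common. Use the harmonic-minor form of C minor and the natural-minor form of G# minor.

Diatonic triads of C minor (harmonic minor): C minor (i), D diminished (ii°), Eb augmented (III+), F minor (iv), G major (V), Ab major (VI), B diminished (vii°).
Diatonic triads of G# minor (natural minor): G# minor (i), A# diminished (ii°), B major (III), C# minor (iv), D# minor (v), E major (VI), F# major (VII).
No triad has the same root and quality in both keys.

0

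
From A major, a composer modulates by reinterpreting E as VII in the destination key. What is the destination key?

The numeral VII denotes a major triad on scale degree 7. With E on degree 7, the tonic of the new key is F♯.
Degree 7 carries a major triad in natural-minor keys, so the destination is F♯ minor.
Check: the diatonic triads of F♯ minor (natural minor) are F♯m (i), G♯dim (ii°), A (III), Bm (iv), C♯m (v), D (VI), E (VII) — E is indeed VII.

F♯ minor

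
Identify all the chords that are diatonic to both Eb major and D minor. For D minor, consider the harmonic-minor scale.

Gm, Bb

Triads in Eb major: Eb (I), Fm (ii), Gm (iii), Ab (IV), Bb (V), Cm (vi), Ddim (vii°).
Triads in D minor (harmonic minor): Dm (i), Edim (ii°), Faug (III+), Gm (iv), A (V), Bb (VI), C#dim (vii°).
Shared triads with their functions: Gm (iii in Eb major, iv in D minor); Bb (V in Eb major, VI in D minor).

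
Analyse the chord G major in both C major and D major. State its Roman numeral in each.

V in C major; IV in D major

The scale of C major is C D E F G A B; G is degree 5, and the triad built there (G-B-D) is major, so it is V.
The scale of D major is D E F♯ G A B C♯; G is degree 4, and the triad built there (G-B-D) is major, so it is IV.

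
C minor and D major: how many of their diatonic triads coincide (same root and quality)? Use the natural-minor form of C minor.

Diatonic triads of C minor (natural minor): Cm (i), Ddim (ii°), E♭ (III), Fm (iv), Gm (v), A♭ (VI), B♭ (VII).
Diatonic triads of D major: D (I), Em (ii), F♯m (iii), G (IV), A (V), Bm (vi), C♯dim (vii°).
No triad has the same root and quality in both keys.

0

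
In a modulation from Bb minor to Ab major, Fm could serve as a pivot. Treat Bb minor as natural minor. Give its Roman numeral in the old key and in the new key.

v in Bb minor; vi in Ab major

The scale of Bb minor (natural minor) is Bb C Db Eb F Gb Ab; F is degree 5, and the triad built there (F-Ab-C) is minor, so it is v.
The scale of Ab major is Ab Bb C Db Eb F G; F is degree 6, and the triad built there (F-Ab-C) is minor, so it is vi.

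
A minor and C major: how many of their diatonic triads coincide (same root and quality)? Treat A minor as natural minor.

Diatonic triads of A minor (natural minor): A minor (i), B diminished (ii°), C major (III), D minor (iv), E minor (v), F major (VI), G major (VII).
Diatonic triads of C major: C major (I), D minor (ii), E minor (iii), F major (IV), G major (V), A minor (vi), B diminished (vii°).
Matching root and quality in both lists: A minor, B diminished, C major, D minor, E minor, F major, G major.
That gives 7 common triads.

7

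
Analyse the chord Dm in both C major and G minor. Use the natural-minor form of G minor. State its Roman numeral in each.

The scale of C major is C D E F G A B; D is degree 2, and the triad built there (D-F-A) is minor, so it is ii.
The scale of G minor (natural minor) is G A Bb C D Eb F; D is degree 5, and the triad built there (D-F-A) is minor, so it is v.

ii in C major; v in G minor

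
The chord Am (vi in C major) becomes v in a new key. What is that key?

D minor

The numeral v denotes a minor triad on scale degree 5. With A on degree 5, the tonic of the new key is D.
Degree 5 carries a minor triad in natural-minor keys, so the destination is D minor.
Check: the diatonic triads of D minor (natural minor) are Dm (i), Edim (ii°), F (III), Gm (iv), Am (v), Bb (VI), C (VII) — Am is indeed v.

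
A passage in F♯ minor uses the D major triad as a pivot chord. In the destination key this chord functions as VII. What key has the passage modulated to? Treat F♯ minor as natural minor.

E minor

The numeral VII denotes a major triad on scale degree 7. With D on degree 7, the tonic of the new key is E.
Degree 7 carries a major triad in natural-minor keys, so the destination is E minor.
Check: the diatonic triads of E minor (natural minor) are Em (i), F♯dim (ii°), G (III), Am (iv), Bm (v), C (VI), D (VII) — D major is indeed VII.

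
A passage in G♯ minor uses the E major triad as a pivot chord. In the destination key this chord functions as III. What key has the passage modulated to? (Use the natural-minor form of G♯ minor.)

The numeral III denotes a major triad on scale degree 3. With E on degree 3, the tonic of the new key is C♯.
Degree 3 carries a major triad in natural-minor keys, so the destination is C♯ minor.
Check: the diatonic triads of C♯ minor (natural minor) are C♯m (i), D♯dim (ii°), E (III), F♯m (iv), G♯m (v), A (VI), B (VII) — E major is indeed III.

C♯ minor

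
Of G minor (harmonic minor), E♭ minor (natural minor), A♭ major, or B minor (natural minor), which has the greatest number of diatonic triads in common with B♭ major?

G minor

Triads of B♭ major: B♭ (I), Cm (ii), Dm (iii), E♭ (IV), F (V), Gm (vi), Adim (vii°).
G minor (harmonic minor) shares 4: Cm, E♭, Gm, Adim.
E♭ minor (natural minor) shares 0: none.
A♭ major shares 2: Cm, E♭.
B minor (natural minor) shares 0: none.
The most common triads (4) are shared with G minor.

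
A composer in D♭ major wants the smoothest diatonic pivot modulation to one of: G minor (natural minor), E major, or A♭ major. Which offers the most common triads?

Triads of D♭ major: D♭ major (I), E♭ minor (ii), F minor (iii), G♭ major (IV), A♭ major (V), B♭ minor (vi), C diminished (vii°).
G minor (natural minor) shares 0: none.
E major shares 0: none.
A♭ major shares 4: D♭, Fm, A♭, B♭m.
The most common triads (4) are shared with A♭ major.

A♭ major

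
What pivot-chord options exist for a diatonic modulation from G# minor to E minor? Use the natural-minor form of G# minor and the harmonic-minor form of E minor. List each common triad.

Triads in G# minor (natural minor): G#m (i), A#dim (ii°), B (III), C#m (iv), D#m (v), E (VI), F# (VII).
Triads in E minor (harmonic minor): Em (i), F#dim (ii°), Gaug (III+), Am (iv), B (V), C (VI), D#dim (vii°).
Shared triads with their functions: B (III in G# minor, V in E minor).

B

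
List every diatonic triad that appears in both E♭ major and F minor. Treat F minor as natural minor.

E♭, Fm, A♭, Cm

Triads in E♭ major: E♭ major (I), F minor (ii), G minor (iii), A♭ major (IV), B♭ major (V), C minor (vi), D diminished (vii°).
Triads in F minor (natural minor): F minor (i), G diminished (ii°), A♭ major (III), B♭ minor (iv), C minor (v), D♭ major (VI), E♭ major (VII).
Shared triads with their functions: E♭ major (I in E♭ major, VII in F minor); F minor (ii in E♭ major, i in F minor); A♭ major (IV in E♭ major, III in F minor); C minor (vi in E♭ major, v in F minor).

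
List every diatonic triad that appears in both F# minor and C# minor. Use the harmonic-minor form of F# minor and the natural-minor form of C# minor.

Triads in F# minor (harmonic minor): F#m (i), G#dim (ii°), Aaug (III+), Bm (iv), C# (V), D (VI), E#dim (vii°).
Triads in C# minor (natural minor): C#m (i), D#dim (ii°), E (III), F#m (iv), G#m (v), A (VI), B (VII).
Shared triads with their functions: F#m (i in F# minor, iv in C# minor).

F#m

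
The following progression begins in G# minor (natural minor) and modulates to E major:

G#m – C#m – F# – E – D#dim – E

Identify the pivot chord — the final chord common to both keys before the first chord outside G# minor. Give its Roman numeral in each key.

Chords diatonic to G# minor: G#m, A#dim, B, C#m, D#m, E, F#.
Reading the progression, the first chord not in that set is D#dim, so the modulation leaves G# minor there.
The chord immediately before D#dim is E, which is diatonic to both keys: VI in G# minor and I in E major.

E — VI in G# minor, I in E major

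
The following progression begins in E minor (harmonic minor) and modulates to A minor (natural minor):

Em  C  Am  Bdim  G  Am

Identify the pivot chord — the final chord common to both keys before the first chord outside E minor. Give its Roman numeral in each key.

Am — iv in E minor, i in A minor

Chords diatonic to E minor: Em, F♯dim, Gaug, Am, B, C, D♯dim.
Reading the progression, the first chord not in that set is Bdim, so the modulation leaves E minor there.
The chord immediately before Bdim is Am, which is diatonic to both keys: iv in E minor and i in A minor.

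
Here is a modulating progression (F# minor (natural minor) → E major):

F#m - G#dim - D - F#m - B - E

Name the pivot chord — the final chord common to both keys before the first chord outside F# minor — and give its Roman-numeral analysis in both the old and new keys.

F#m — i in F# minor, ii in E major

Chords diatonic to F# minor: F#m, G#dim, A, Bm, C#m, D, E.
Reading the progression, the first chord not in that set is B, so the modulation leaves F# minor there.
The chord immediately before B is F#m, which is diatonic to both keys: i in F# minor and ii in E major.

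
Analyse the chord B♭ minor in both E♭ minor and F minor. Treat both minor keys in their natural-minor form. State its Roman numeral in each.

The scale of E♭ minor (natural minor) is E♭ F G♭ A♭ B♭ C♭ D♭; B♭ is degree 5, and the triad built there (B♭-D♭-F) is minor, so it is v.
The scale of F minor (natural minor) is F G A♭ B♭ C D♭ E♭; B♭ is degree 4, and the triad built there (B♭-D♭-F) is minor, so it is iv.

v in E♭ minor; iv in F minor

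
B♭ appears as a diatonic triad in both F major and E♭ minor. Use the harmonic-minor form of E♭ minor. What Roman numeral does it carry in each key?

The scale of F major is F G A B♭ C D E; B♭ is degree 4, and the triad built there (B♭-D-F) is major, so it is IV.
The scale of E♭ minor (harmonic minor) is E♭ F G♭ A♭ B♭ C♭ D; B♭ is degree 5, and the triad built there (B♭-D-F) is major, so it is V.

IV in F major; V in E♭ minor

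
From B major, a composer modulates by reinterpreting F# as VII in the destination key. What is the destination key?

G# minor

The numeral VII denotes a major triad on scale degree 7. With F# on degree 7, the tonic of the new key is G#.
Degree 7 carries a major triad in natural-minor keys, so the destination is G# minor.
Check: the diatonic triads of G# minor (natural minor) are G#m (i), A#dim (ii°), B (III), C#m (iv), D#m (v), E (VI), F# (VII) — F# is indeed VII.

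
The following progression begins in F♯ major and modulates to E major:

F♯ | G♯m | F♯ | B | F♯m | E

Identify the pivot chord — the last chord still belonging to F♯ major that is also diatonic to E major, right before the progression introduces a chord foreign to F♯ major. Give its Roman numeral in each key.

Chords diatonic to F♯ major: F♯, G♯m, A♯m, B, C♯, D♯m, E♯dim.
Reading the progression, the first chord not in that set is F♯m, so the modulation leaves F♯ major there.
The chord immediately before F♯m is B, which is diatonic to both keys: IV in F♯ major and V in E major.

B — IV in F♯ major, V in E major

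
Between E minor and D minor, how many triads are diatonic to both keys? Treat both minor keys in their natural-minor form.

Diatonic triads of E minor (natural minor): Em (i), F♯dim (ii°), G (III), Am (iv), Bm (v), C (VI), D (VII).
Diatonic triads of D minor (natural minor): Dm (i), Edim (ii°), F (III), Gm (iv), Am (v), B♭ (VI), C (VII).
Matching root and quality in both lists: Am, C.
That gives 2 common triads.

2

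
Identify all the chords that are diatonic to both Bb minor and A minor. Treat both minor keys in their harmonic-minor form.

Triads in Bb minor (harmonic minor): Bb minor (i), C diminished (ii°), Db augmented (III+), Eb minor (iv), F major (V), Gb major (VI), A diminished (vii°).
Triads in A minor (harmonic minor): A minor (i), B diminished (ii°), C augmented (III+), D minor (iv), E major (V), F major (VI), G# diminished (vii°).
Shared triads with their functions: F major (V in Bb minor, VI in A minor).

F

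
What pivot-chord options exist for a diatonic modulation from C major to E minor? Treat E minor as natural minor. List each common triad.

C, Em, G, Am

Triads in C major: C (I), Dm (ii), Em (iii), F (IV), G (V), Am (vi), Bdim (vii°).
Triads in E minor (natural minor): Em (i), F#dim (ii°), G (III), Am (iv), Bm (v), C (VI), D (VII).
Shared triads with their functions: C (I in C major, VI in E minor); Em (iii in C major, i in E minor); G (V in C major, III in E minor); Am (vi in C major, iv in E minor).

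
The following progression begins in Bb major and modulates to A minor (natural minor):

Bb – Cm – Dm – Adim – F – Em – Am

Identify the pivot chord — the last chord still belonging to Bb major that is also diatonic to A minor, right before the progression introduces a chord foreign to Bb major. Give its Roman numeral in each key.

F — V in Bb major, VI in A minor

Chords diatonic to Bb major: Bb, Cm, Dm, Eb, F, Gm, Adim.
Reading the progression, the first chord not in that set is Em, so the modulation leaves Bb major there.
The chord immediately before Em is F, which is diatonic to both keys: V in Bb major and VI in A minor.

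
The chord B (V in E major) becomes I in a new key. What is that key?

B major

The numeral I denotes a major triad on scale degree 1. With B on degree 1, the tonic of the new key is B.
Degree 1 carries a major triad in major keys, so the destination is B major.
Check: the diatonic triads of B major are B (I), C#m (ii), D#m (iii), E (IV), F# (V), G#m (vi), A#dim (vii°) — B is indeed I.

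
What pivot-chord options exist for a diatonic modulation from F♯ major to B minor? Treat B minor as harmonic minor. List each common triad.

F♯

Triads in F♯ major: F♯ (I), G♯m (ii), A♯m (iii), B (IV), C♯ (V), D♯m (vi), E♯dim (vii°).
Triads in B minor (harmonic minor): Bm (i), C♯dim (ii°), Daug (III+), Em (iv), F♯ (V), G (VI), A♯dim (vii°).
Shared triads with their functions: F♯ (I in F♯ major, V in B minor).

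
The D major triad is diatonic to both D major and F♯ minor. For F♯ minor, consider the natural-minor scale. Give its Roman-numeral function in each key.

The scale of D major is D E F♯ G A B C♯; D is degree 1, and the triad built there (D-F♯-A) is major, so it is I.
The scale of F♯ minor (natural minor) is F♯ G♯ A B C♯ D E; D is degree 6, and the triad built there (D-F♯-A) is major, so it is VI.

I in D major; VI in F♯ minor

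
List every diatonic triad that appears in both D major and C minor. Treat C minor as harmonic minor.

Triads in D major: D major (I), E minor (ii), F# minor (iii), G major (IV), A major (V), B minor (vi), C# diminished (vii°).
Triads in C minor (harmonic minor): C minor (i), D diminished (ii°), Eb augmented (III+), F minor (iv), G major (V), Ab major (VI), B diminished (vii°).
Shared triads with their functions: G major (IV in D major, V in C minor).

G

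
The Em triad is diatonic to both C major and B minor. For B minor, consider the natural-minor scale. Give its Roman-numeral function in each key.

iii in C major; iv in B minor

The scale of C major is C D E F G A B; E is degree 3, and the triad built there (E-G-B) is minor, so it is iii.
The scale of B minor (natural minor) is B C# D E F# G A; E is degree 4, and the triad built there (E-G-B) is minor, so it is iv.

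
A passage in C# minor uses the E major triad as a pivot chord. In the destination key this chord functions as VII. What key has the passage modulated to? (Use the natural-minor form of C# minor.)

F# minor

The numeral VII denotes a major triad on scale degree 7. With E on degree 7, the tonic of the new key is F#.
Degree 7 carries a major triad in natural-minor keys, so the destination is F# minor.
Check: the diatonic triads of F# minor (natural minor) are F#m (i), G#dim (ii°), A (III), Bm (iv), C#m (v), D (VI), E (VII) — E major is indeed VII.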